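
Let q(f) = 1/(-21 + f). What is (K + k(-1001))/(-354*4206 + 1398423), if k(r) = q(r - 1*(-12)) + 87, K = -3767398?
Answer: 1268328037/30468670 ≈ 41.627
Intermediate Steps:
k(r) = 87 + 1/(-9 + r) (k(r) = 1/(-21 + (r - 1*(-12))) + 87 = 1/(-21 + (r + 12)) + 87 = 1/(-21 + (12 + r)) + 87 = 1/(-9 + r) + 87 = 87 + 1/(-9 + r))
(K + k(-1001))/(-354*4206 + 1398423) = (-3767398 + (-782 + 87*(-1001))/(-9 - 1001))/(-354*4206 + 1398423) = (-3767398 + (-782 - 87087)/(-1010))/(-1488924 + 1398423) = (-3767398 - 1/1010*(-87869))/(-90501) = (-3767398 + 87869/1010)*(-1/90501) = -3804984111/1010*(-1/90501) = 1268328037/30468670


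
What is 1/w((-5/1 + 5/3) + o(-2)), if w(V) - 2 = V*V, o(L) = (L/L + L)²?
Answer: 9/67 ≈ 0.13433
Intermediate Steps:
o(L) = (1 + L)²
w(V) = 2 + V² (w(V) = 2 + V*V = 2 + V²)
1/w((-5/1 + 5/3) + o(-2)) = 1/(2 + ((-5/1 + 5/3) + (1 - 2)²)²) = 1/(2 + ((-5*1 + 5*(⅓)) + (-1)²)²) = 1/(2 + ((-5 + 5/3) + 1)²) = 1/(2 + (-10/3 + 1)²) = 1/(2 + (-7/3)²) = 1/(2 + 49/9) = 1/(67/9) = 9/67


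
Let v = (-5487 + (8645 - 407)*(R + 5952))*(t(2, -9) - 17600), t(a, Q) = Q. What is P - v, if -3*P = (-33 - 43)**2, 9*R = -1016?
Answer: 2540826041803/3 ≈ 8.4694e+11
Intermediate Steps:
R = -1016/9 (R = (1/9)*(-1016) = -1016/9 ≈ -112.89)
P = -5776/3 (P = -(-33 - 43)**2/3 = -1/3*(-76)**2 = -1/3*5776 = -5776/3 ≈ -1925.3)
v = -2540826047579/3 (v = (-5487 + (8645 - 407)*(-1016/9 + 5952))*(-9 - 17600) = (-5487 + 8238*(52552/9))*(-17609) = (-5487 + 144307792/3)*(-17609) = (144291331/3)*(-17609) = -2540826047579/3 ≈ -8.4694e+11)
P - v = -5776/3 - 1*(-2540826047579/3) = -5776/3 + 2540826047579/3 = 2540826041803/3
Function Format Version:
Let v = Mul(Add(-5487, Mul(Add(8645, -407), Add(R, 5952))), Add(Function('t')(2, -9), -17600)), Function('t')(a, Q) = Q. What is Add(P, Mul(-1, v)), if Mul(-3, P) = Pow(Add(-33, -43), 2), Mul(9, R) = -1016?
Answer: Rational(2540826041803, 3) ≈ 8.4694e+11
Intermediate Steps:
R = Rational(-1016, 9) (R = Mul(Rational(1, 9), -1016) = Rational(-1016, 9) ≈ -112.89)
P = Rational(-5776, 3) (P = Mul(Rational(-1, 3), Pow(Add(-33, -43), 2)) = Mul(Rational(-1, 3), Pow(-76, 2)) = Mul(Rational(-1, 3), 5776) = Rational(-5776, 3) ≈ -1925.3)
v = Rational(-2540826047579, 3) (v = Mul(Add(-5487, Mul(Add(8645, -407), Add(Rational(-1016, 9), 5952))), Add(-9, -17600)) = Mul(Add(-5487, Mul(8238, Rational(52552, 9))), -17609) = Mul(Add(-5487, Rational(144307792, 3)), -17609) = Mul(Rational(144291331, 3), -17609) = Rational(-2540826047579, 3) ≈ -8.4694e+11)
Add(P, Mul(-1, v)) = Add(Rational(-5776, 3), Mul(-1, Rational(-2540826047579, 3))) = Add(Rational(-5776, 3), Rational(2540826047579, 3)) = Rational(2540826041803, 3)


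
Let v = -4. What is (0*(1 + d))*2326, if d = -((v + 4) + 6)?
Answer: 0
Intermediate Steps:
d = -6 (d = -((-4 + 4) + 6) = -(0 + 6) = -1*6 = -6)
(0*(1 + d))*2326 = (0*(1 - 6))*2326 = (0*(-5))*2326 = 0*2326 = 0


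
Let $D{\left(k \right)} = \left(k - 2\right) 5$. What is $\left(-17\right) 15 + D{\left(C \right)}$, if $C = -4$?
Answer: $-285$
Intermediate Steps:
$D{\left(k \right)} = -10 + 5 k$ ($D{\left(k \right)} = \left(-2 + k\right) 5 = -10 + 5 k$)
$\left(-17\right) 15 + D{\left(C \right)} = \left(-17\right) 15 + \left(-10 + 5 \left(-4\right)\right) = -255 - 30 = -285$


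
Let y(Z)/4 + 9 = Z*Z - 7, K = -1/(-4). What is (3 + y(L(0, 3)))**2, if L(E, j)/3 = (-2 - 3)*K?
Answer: 361/16 ≈ 22.563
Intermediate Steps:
K = 1/4 (K = -1*(-1/4) = 1/4 ≈ 0.25000)
L(E, j) = -15/4 (L(E, j) = 3*((-2 - 3)*(1/4)) = 3*(-5*1/4) = 3*(-5/4) = -15/4)
y(Z) = -64 + 4*Z**2 (y(Z) = -36 + 4*(Z*Z - 7) = -36 + 4*(Z**2 - 7) = -36 + 4*(-7 + Z**2) = -36 + (-28 + 4*Z**2) = -64 + 4*Z**2)
(3 + y(L(0, 3)))**2 = (3 + (-64 + 4*(-15/4)**2))**2 = (3 + (-64 + 4*(225/16)))**2 = (3 + (-64 + 225/4))**2 = (3 - 31/4)**2 = (-19/4)**2 = 361/16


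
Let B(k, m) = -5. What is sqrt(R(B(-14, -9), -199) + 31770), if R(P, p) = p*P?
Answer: sqrt(32765) ≈ 181.01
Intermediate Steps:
R(P, p) = P*p
sqrt(R(B(-14, -9), -199) + 31770) = sqrt(-5*(-199) + 31770) = sqrt(995 + 31770) = sqrt(32765)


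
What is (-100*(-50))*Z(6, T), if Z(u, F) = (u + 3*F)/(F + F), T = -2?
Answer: 0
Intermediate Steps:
Z(u, F) = (u + 3*F)/(2*F) (Z(u, F) = (u + 3*F)/((2*F)) = (u + 3*F)*(1/(2*F)) = (u + 3*F)/(2*F))
(-100*(-50))*Z(6, T) = (-100*(-50))*((1/2)*(6 + 3*(-2))/(-2)) = 5000*((1/2)*(-1/2)*(6 - 6)) = 5000*((1/2)*(-1/2)*0) = 5000*0 = 0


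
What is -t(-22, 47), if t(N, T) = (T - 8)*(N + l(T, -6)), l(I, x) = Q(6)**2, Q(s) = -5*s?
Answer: -34242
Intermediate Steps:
l(I, x) = 900 (l(I, x) = (-5*6)**2 = (-30)**2 = 900)
t(N, T) = (-8 + T)*(900 + N) (t(N, T) = (T - 8)*(N + 900) = (-8 + T)*(900 + N))
-t(-22, 47) = -(-7200 - 8*(-22) + 900*47 - 22*47) = -(-7200 + 176 + 42300 - 1034) = -1*34242 = -34242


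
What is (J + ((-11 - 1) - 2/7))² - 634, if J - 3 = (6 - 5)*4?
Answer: -29697/49 ≈ -606.06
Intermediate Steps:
J = 7 (J = 3 + (6 - 5)*4 = 3 + 1*4 = 3 + 4 = 7)
(J + ((-11 - 1) - 2/7))² - 634 = (7 + ((-11 - 1) - 2/7))² - 634 = (7 + (-12 - 2*⅐))² - 634 = (7 + (-12 - 2/7))² - 634 = (7 - 86/7)² - 634 = (-37/7)² - 634 = 1369/49 - 634 = -29697/49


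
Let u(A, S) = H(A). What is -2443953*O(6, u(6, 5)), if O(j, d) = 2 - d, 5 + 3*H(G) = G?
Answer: -4073255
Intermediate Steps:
H(G) = -5/3 + G/3
u(A, S) = -5/3 + A/3
-2443953*O(6, u(6, 5)) = -2443953*(2 - (-5/3 + (⅓)*6)) = -2443953*(2 - (-5/3 + 2)) = -2443953*(2 - 1*⅓) = -2443953*(2 - ⅓) = -2443953*5/3 = -4073255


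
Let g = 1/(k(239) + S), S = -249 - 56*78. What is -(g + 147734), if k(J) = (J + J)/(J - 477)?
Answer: -81203765789/549662 ≈ -1.4773e+5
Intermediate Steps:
S = -4617 (S = -249 - 4368 = -4617)
k(J) = 2*J/(-477 + J) (k(J) = (2*J)/(-477 + J) = 2*J/(-477 + J))
g = -119/549662 (g = 1/(2*239/(-477 + 239) - 4617) = 1/(2*239/(-238) - 4617) = 1/(2*239*(-1/238) - 4617) = 1/(-239/119 - 4617) = 1/(-549662/119) = -119/549662 ≈ -0.00021650)
-(g + 147734) = -(-119/549662 + 147734) = -1*81203765789/549662 = -81203765789/549662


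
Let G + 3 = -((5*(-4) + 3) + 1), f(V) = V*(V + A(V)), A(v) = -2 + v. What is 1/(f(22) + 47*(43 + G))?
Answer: 1/3556 ≈ 0.00028121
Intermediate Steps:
f(V) = V*(-2 + 2*V) (f(V) = V*(V + (-2 + V)) = V*(-2 + 2*V))
G = 13 (G = -3 - ((5*(-4) + 3) + 1) = -3 - ((-20 + 3) + 1) = -3 - (-17 + 1) = -3 - 1*(-16) = -3 + 16 = 13)
1/(f(22) + 47*(43 + G)) = 1/(2*22*(-1 + 22) + 47*(43 + 13)) = 1/(2*22*21 + 47*56) = 1/(924 + 2632) = 1/3556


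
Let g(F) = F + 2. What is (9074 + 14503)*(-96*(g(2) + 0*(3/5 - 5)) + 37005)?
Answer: 863413317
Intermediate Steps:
g(F) = 2 + F
(9074 + 14503)*(-96*(g(2) + 0*(3/5 - 5)) + 37005) = (9074 + 14503)*(-96*((2 + 2) + 0*(3/5 - 5)) + 37005) = 23577*(-96*(4 + 0*(3*(⅕) - 5)) + 37005) = 23577*(-96*(4 + 0*(⅗ - 5)) + 37005) = 23577*(-96*(4 + 0*(-22/5)) + 37005) = 23577*(-96*(4 + 0) + 37005) = 23577*(-96*4 + 37005) = 23577*(-384 + 37005) = 23577*36621 = 863413317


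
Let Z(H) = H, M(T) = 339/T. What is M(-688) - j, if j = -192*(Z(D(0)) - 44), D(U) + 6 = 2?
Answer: -6340947/688 ≈ -9216.5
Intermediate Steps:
D(U) = -4 (D(U) = -6 + 2 = -4)
j = 9216 (j = -192*(-4 - 44) = -192*(-48) = 9216)
M(-688) - j = 339/(-688) - 1*9216 = 339*(-1/688) - 9216 = -339/688 - 9216 = -6340947/688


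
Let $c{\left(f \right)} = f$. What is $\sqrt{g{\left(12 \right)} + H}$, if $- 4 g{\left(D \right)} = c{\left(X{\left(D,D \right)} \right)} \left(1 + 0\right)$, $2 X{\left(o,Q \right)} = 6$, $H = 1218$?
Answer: $\frac{3 \sqrt{541}}{2} \approx 34.889$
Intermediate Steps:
$X{\left(o,Q \right)} = 3$ ($X{\left(o,Q \right)} = \frac{1}{2} \cdot 6 = 3$)
$g{\left(D \right)} = - \frac{3}{4}$ ($g{\left(D \right)} = - \frac{3 \left(1 + 0\right)}{4} = - \frac{3 \cdot 1}{4} = \left(- \frac{1}{4}\right) 3 = - \frac{3}{4}$)
$\sqrt{g{\left(12 \right)} + H} = \sqrt{- \frac{3}{4} + 1218} = \sqrt{\frac{4869}{4}} = \frac{3 \sqrt{541}}{2}$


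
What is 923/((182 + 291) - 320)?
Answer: 923/153 ≈ 6.0327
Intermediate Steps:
923/((182 + 291) - 320) = 923/(473 - 320) = 923/153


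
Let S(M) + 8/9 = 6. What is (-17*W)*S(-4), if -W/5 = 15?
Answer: 19550/3 ≈ 6516.7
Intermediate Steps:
W = -75 (W = -5*15 = -75)
S(M) = 46/9 (S(M) = -8/9 + 6 = 46/9)
(-17*W)*S(-4) = -17*(-75)*(46/9) = 1275*(46/9) = 19550/3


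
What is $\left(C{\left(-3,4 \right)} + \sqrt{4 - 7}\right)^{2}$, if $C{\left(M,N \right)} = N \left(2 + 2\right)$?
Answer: $\left(16 + i \sqrt{3}\right)^{2} \approx 253.0 + 55.426 i$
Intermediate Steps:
$C{\left(M,N \right)} = 4 N$ ($C{\left(M,N \right)} = N 4 = 4 N$)
$\left(C{\left(-3,4 \right)} + \sqrt{4 - 7}\right)^{2} = \left(4 \cdot 4 + \sqrt{4 - 7}\right)^{2} = \left(16 + \sqrt{-3}\right)^{2} = \left(16 + i \sqrt{3}\right)^{2}$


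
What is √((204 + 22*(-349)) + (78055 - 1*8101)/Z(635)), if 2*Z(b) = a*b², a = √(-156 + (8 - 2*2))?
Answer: √(-1087947017650 - 664563*I*√38)/12065 ≈ 0.00016277 - 86.452*I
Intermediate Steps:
a = 2*I*√38 (a = √(-156 + (8 - 4)) = √(-156 + 4) = √(-152) = 2*I*√38 ≈ 12.329*I)
Z(b) = I*√38*b² (Z(b) = ((2*I*√38)*b²)/2 = (2*I*√38*b²)/2 = I*√38*b²)
√((204 + 22*(-349)) + (78055 - 1*8101)/Z(635)) = √((204 + 22*(-349)) + (78055 - 1*8101)/((I*√38*635²))) = √((204 - 7678) + (78055 - 8101)/((I*√38*403225))) = √(-7474 + 69954/((403225*I*√38))) = √(-7474 + 69954*(-I*√38/15322550)) = √(-7474 - 34977*I*√38/7661275)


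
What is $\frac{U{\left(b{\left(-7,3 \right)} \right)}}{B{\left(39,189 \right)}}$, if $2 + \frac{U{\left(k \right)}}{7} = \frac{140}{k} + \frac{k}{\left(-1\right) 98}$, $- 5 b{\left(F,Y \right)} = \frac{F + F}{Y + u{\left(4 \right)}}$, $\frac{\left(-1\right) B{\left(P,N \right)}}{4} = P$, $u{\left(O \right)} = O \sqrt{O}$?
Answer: $- \frac{210979}{8580} \approx -24.59$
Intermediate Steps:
$u{\left(O \right)} = O^{\frac{3}{2}}$
$B{\left(P,N \right)} = - 4 P$
$b{\left(F,Y \right)} = - \frac{2 F}{5 \left(8 + Y\right)}$ ($b{\left(F,Y \right)} = - \frac{\left(F + F\right) \frac{1}{Y + 4^{\frac{3}{2}}}}{5} = - \frac{2 F \frac{1}{Y + 8}}{5} = - \frac{2 F \frac{1}{8 + Y}}{5} = - \frac{2 F}{5 \left(8 + Y\right)}$)
$U{\left(k \right)} = -14 + \frac{980}{k} - \frac{k}{14}$ ($U{\left(k \right)} = -14 + 7 \left(\frac{140}{k} + \frac{k}{\left(-1\right) 98}\right) = -14 + 7 \left(\frac{140}{k} + \frac{k}{-98}\right) = -14 + 7 \left(\frac{140}{k} + k \left(- \frac{1}{98}\right)\right) = -14 + 7 \left(\frac{140}{k} - \frac{k}{98}\right) = -14 - \left(- \frac{980}{k} + \frac{k}{14}\right) = -14 + \frac{980}{k} - \frac{k}{14}$)
$\frac{U{\left(b{\left(-7,3 \right)} \right)}}{B{\left(39,189 \right)}} = \frac{-14 + \frac{980}{\left(-2\right) \left(-7\right) \frac{1}{40 + 5 \cdot 3}} - \frac{\left(-2\right) \left(-7\right) \frac{1}{40 + 5 \cdot 3}}{14}}{\left(-4\right) 39} = \frac{-14 + \frac{980}{\left(-2\right) \left(-7\right) \frac{1}{40 + 15}} - \frac{\left(-2\right) \left(-7\right) \frac{1}{40 + 15}}{14}}{-156} = \left(-14 + \frac{980}{\left(-2\right) \left(-7\right) \frac{1}{55}} - \frac{\left(-2\right) \left(-7\right) \frac{1}{55}}{14}\right) \left(- \frac{1}{156}\right) = \left(-14 + \frac{980}{\frac{14}{55}} - \frac{1}{55}\right) \left(- \frac{1}{156}\right) = \left(-14 + 980 \cdot \frac{55}{14} - \frac{1}{55}\right) \left(- \frac{1}{156}\right) = \left(-14 + 3850 - \frac{1}{55}\right) \left(- \frac{1}{156}\right) = \frac{210979}{55} \left(- \frac{1}{156}\right) = - \frac{210979}{8580}$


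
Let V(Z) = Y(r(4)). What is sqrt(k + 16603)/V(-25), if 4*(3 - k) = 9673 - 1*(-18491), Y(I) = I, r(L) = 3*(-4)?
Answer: -sqrt(9565)/12 ≈ -8.1501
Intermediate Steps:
r(L) = -12
V(Z) = -12
k = -7038 (k = 3 - (9673 - 1*(-18491))/4 = 3 - (9673 + 18491)/4 = 3 - 1/4*28164 = 3 - 7041 = -7038)
sqrt(k + 16603)/V(-25) = sqrt(-7038 + 16603)/(-12) = sqrt(9565)*(-1/12) = -sqrt(9565)/12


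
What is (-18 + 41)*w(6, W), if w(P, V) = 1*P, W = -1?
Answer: 138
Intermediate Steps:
w(P, V) = P
(-18 + 41)*w(6, W) = (-18 + 41)*6 = 23*6 = 138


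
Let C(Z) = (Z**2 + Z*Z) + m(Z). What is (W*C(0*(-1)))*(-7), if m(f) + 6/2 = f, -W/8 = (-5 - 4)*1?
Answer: 1512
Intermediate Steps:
W = 72 (W = -8*(-5 - 4) = -(-72) = -8*(-9) = 72)
m(f) = -3 + f
C(Z) = -3 + Z + 2*Z**2 (C(Z) = (Z**2 + Z*Z) + (-3 + Z) = (Z**2 + Z**2) + (-3 + Z) = 2*Z**2 + (-3 + Z) = -3 + Z + 2*Z**2)
(W*C(0*(-1)))*(-7) = (72*(-3 + 0*(-1) + 2*(0*(-1))**2))*(-7) = (72*(-3 + 0 + 2*0**2))*(-7) = (72*(-3 + 0 + 2*0))*(-7) = (72*(-3 + 0 + 0))*(-7) = (72*(-3))*(-7) = -216*(-7) = 1512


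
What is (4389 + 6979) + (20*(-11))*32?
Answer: 4328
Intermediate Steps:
(4389 + 6979) + (20*(-11))*32 = 11368 - 220*32 = 11368 - 7040 = 4328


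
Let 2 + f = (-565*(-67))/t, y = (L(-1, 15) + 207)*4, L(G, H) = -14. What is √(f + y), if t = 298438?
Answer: 3*√7621281338930/298438 ≈ 27.751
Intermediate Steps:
y = 772 (y = (-14 + 207)*4 = 193*4 = 772)
f = -559021/298438 (f = -2 - 565*(-67)/298438 = -2 + 37855*(1/298438) = -2 + 37855/298438 = -559021/298438 ≈ -1.8732)
√(f + y) = √(-559021/298438 + 772) = √(229835115/298438) = 3*√7621281338930/298438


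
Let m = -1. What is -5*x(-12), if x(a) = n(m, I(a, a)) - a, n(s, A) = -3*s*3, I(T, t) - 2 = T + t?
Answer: -105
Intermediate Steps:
I(T, t) = 2 + T + t (I(T, t) = 2 + (T + t) = 2 + T + t)
n(s, A) = -9*s
x(a) = 9 - a (x(a) = -9*(-1) - a = 9 - a)
-5*x(-12) = -5*(9 - 1*(-12)) = -5*(9 + 12) = -5*21 = -105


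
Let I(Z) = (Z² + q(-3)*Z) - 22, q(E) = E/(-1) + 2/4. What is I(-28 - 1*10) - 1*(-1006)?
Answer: 2295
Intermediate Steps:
q(E) = ½ - E (q(E) = E*(-1) + 2*(¼) = -E + ½ = ½ - E)
I(Z) = -22 + Z² + 7*Z/2 (I(Z) = (Z² + (½ - 1*(-3))*Z) - 22 = (Z² + (½ + 3)*Z) - 22 = (Z² + 7*Z/2) - 22 = -22 + Z² + 7*Z/2)
I(-28 - 1*10) - 1*(-1006) = (-22 + (-28 - 1*10)² + 7*(-28 - 1*10)/2) - 1*(-1006) = (-22 + (-28 - 10)² + 7*(-28 - 10)/2) + 1006 = (-22 + (-38)² + (7/2)*(-38)) + 1006 = (-22 + 1444 - 133) + 1006 = 1289 + 1006 = 2295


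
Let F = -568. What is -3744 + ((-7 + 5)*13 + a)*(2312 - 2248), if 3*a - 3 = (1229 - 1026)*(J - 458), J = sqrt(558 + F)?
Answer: -5966368/3 + 12992*I*sqrt(10)/3 ≈ -1.9888e+6 + 13695.0*I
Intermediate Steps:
J = I*sqrt(10) (J = sqrt(558 - 568) = sqrt(-10) = I*sqrt(10) ≈ 3.1623*I)
a = -92971/3 + 203*I*sqrt(10)/3 (a = 1 + ((1229 - 1026)*(I*sqrt(10) - 458))/3 = 1 + (203*(-458 + I*sqrt(10)))/3 = 1 + (-92974 + 203*I*sqrt(10))/3 = 1 + (-92974/3 + 203*I*sqrt(10)/3) = -92971/3 + 203*I*sqrt(10)/3 ≈ -30990.0 + 213.98*I)
-3744 + ((-7 + 5)*13 + a)*(2312 - 2248) = -3744 + ((-7 + 5)*13 + (-92971/3 + 203*I*sqrt(10)/3))*(2312 - 2248) = -3744 + (-2*13 + (-92971/3 + 203*I*sqrt(10)/3))*64 = -3744 + (-26 + (-92971/3 + 203*I*sqrt(10)/3))*64 = -3744 + (-93049/3 + 203*I*sqrt(10)/3)*64 = -3744 + (-5955136/3 + 12992*I*sqrt(10)/3) = -5966368/3 + 12992*I*sqrt(10)/3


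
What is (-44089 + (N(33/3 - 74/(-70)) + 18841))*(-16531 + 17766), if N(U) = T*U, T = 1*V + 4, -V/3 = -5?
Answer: -216288514/7 ≈ -3.0898e+7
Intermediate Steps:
V = 15 (V = -3*(-5) = 15)
T = 19 (T = 1*15 + 4 = 15 + 4 = 19)
N(U) = 19*U
(-44089 + (N(33/3 - 74/(-70)) + 18841))*(-16531 + 17766) = (-44089 + (19*(33/3 - 74/(-70)) + 18841))*(-16531 + 17766) = (-44089 + (19*(33*(1/3) - 74*(-1/70)) + 18841))*1235 = (-44089 + (19*(11 + 37/35) + 18841))*1235 = (-44089 + (19*(422/35) + 18841))*1235 = (-44089 + (8018/35 + 18841))*1235 = (-44089 + 667453/35)*1235 = -875662/35*1235 = -216288514/7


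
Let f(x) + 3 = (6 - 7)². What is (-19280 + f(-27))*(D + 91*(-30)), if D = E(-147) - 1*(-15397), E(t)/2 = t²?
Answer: -1077574570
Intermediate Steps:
E(t) = 2*t²
f(x) = -2 (f(x) = -3 + (6 - 7)² = -3 + (-1)² = -3 + 1 = -2)
D = 58615 (D = 2*(-147)² - 1*(-15397) = 2*21609 + 15397 = 43218 + 15397 = 58615)
(-19280 + f(-27))*(D + 91*(-30)) = (-19280 - 2)*(58615 + 91*(-30)) = -19282*(58615 - 2730) = -19282*55885 = -1077574570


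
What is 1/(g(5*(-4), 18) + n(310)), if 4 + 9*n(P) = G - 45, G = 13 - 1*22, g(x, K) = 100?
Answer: 9/842 ≈ 0.010689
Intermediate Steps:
G = -9 (G = 13 - 22 = -9)
n(P) = -58/9 (n(P) = -4/9 + (-9 - 45)/9 = -4/9 + (1/9)*(-54) = -4/9 - 6 = -58/9)
1/(g(5*(-4), 18) + n(310)) = 1/(100 - 58/9) = 1/(842/9) = 9/842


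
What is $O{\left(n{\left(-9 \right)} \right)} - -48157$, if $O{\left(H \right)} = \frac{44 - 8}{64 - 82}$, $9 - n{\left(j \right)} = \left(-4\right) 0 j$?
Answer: $48155$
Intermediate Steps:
$n{\left(j \right)} = 9$ ($n{\left(j \right)} = 9 - \left(-4\right) 0 j = 9 - 0 j = 9 - 0 = 9 + 0 = 9$)
$O{\left(H \right)} = -2$ ($O{\left(H \right)} = \frac{36}{-18} = 36 \left(- \frac{1}{18}\right) = -2$)
$O{\left(n{\left(-9 \right)} \right)} - -48157 = -2 - -48157 = -2 + 48157 = 48155$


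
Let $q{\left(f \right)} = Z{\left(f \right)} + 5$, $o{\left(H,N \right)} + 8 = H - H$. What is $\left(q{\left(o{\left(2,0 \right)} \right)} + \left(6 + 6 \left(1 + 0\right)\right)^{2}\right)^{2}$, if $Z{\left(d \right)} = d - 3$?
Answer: $19044$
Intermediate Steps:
$o{\left(H,N \right)} = -8$ ($o{\left(H,N \right)} = -8 + \left(H - H\right) = -8 + 0 = -8$)
$Z{\left(d \right)} = -3 + d$
$q{\left(f \right)} = 2 + f$ ($q{\left(f \right)} = \left(-3 + f\right) + 5 = 2 + f$)
$\left(q{\left(o{\left(2,0 \right)} \right)} + \left(6 + 6 \left(1 + 0\right)\right)^{2}\right)^{2} = \left(\left(2 - 8\right) + \left(6 + 6 \left(1 + 0\right)\right)^{2}\right)^{2} = \left(-6 + \left(6 + 6 \cdot 1\right)^{2}\right)^{2} = \left(-6 + \left(6 + 6\right)^{2}\right)^{2} = \left(-6 + 12^{2}\right)^{2} = \left(-6 + 144\right)^{2} = 138^{2} = 19044$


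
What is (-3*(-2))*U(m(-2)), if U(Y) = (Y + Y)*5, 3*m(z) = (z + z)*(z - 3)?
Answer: 400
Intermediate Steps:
m(z) = 2*z*(-3 + z)/3 (m(z) = ((z + z)*(z - 3))/3 = ((2*z)*(-3 + z))/3 = (2*z*(-3 + z))/3 = 2*z*(-3 + z)/3)
U(Y) = 10*Y (U(Y) = (2*Y)*5 = 10*Y)
(-3*(-2))*U(m(-2)) = (-3*(-2))*(10*((⅔)*(-2)*(-3 - 2))) = 6*(10*((⅔)*(-2)*(-5))) = 6*(10*(20/3)) = 6*(200/3) = 400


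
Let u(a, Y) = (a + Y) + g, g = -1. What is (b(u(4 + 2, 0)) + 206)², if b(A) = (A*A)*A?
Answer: 109561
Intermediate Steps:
u(a, Y) = -1 + Y + a (u(a, Y) = (a + Y) - 1 = (Y + a) - 1 = -1 + Y + a)
b(A) = A³ (b(A) = A²*A = A³)
(b(u(4 + 2, 0)) + 206)² = ((-1 + 0 + (4 + 2))³ + 206)² = ((-1 + 0 + 6)³ + 206)² = (5³ + 206)² = (125 + 206)² = 331² = 109561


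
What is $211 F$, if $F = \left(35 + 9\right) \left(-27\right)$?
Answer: $-250668$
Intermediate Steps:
$F = -1188$ ($F = 44 \left(-27\right) = -1188$)
$211 F = 211 \left(-1188\right) = -250668$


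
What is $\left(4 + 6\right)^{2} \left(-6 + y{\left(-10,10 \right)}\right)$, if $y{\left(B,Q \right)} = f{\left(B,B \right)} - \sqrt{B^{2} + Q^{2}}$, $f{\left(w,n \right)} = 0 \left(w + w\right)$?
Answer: $-600 - 1000 \sqrt{2} \approx -2014.2$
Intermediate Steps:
$f{\left(w,n \right)} = 0$ ($f{\left(w,n \right)} = 0 \cdot 2 w = 0$)
$y{\left(B,Q \right)} = - \sqrt{B^{2} + Q^{2}}$ ($y{\left(B,Q \right)} = 0 - \sqrt{B^{2} + Q^{2}} = - \sqrt{B^{2} + Q^{2}}$)
$\left(4 + 6\right)^{2} \left(-6 + y{\left(-10,10 \right)}\right) = \left(4 + 6\right)^{2} \left(-6 - \sqrt{\left(-10\right)^{2} + 10^{2}}\right) = 10^{2} \left(-6 - \sqrt{100 + 100}\right) = 100 \left(-6 - \sqrt{200}\right) = 100 \left(-6 - 10 \sqrt{2}\right) = -600 - 1000 \sqrt{2}$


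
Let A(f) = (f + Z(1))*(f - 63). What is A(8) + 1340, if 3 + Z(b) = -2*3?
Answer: 1395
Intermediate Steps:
Z(b) = -9 (Z(b) = -3 - 2*3 = -3 - 6 = -9)
A(f) = (-63 + f)*(-9 + f) (A(f) = (f - 9)*(f - 63) = (-9 + f)*(-63 + f) = (-63 + f)*(-9 + f))
A(8) + 1340 = (567 + 8² - 72*8) + 1340 = (567 + 64 - 576) + 1340 = 55 + 1340 = 1395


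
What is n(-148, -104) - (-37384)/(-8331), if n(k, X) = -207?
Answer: -1761901/8331 ≈ -211.49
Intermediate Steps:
n(-148, -104) - (-37384)/(-8331) = -207 - (-37384)/(-8331) = -207 - (-37384)*(-1)/8331 = -207 - 1*37384/8331 = -207 - 37384/8331 = -1761901/8331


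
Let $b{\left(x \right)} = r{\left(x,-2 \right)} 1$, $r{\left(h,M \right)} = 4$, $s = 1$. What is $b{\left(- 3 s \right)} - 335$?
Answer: $-331$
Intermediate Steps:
$b{\left(x \right)} = 4$ ($b{\left(x \right)} = 4 \cdot 1 = 4$)
$b{\left(- 3 s \right)} - 335 = 4 - 335 = -331$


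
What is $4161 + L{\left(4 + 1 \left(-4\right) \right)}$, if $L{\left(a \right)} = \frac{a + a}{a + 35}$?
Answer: $4161$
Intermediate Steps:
$L{\left(a \right)} = \frac{2 a}{35 + a}$
$4161 + L{\left(4 + 1 \left(-4\right) \right)} = 4161 + \frac{2 \left(4 + 1 \left(-4\right)\right)}{35 + \left(4 + 1 \left(-4\right)\right)} = 4161 + \frac{2 \left(4 - 4\right)}{35 + \left(4 - 4\right)} = 4161 + 2 \cdot 0 \frac{1}{35 + 0} = 4161 + 2 \cdot 0 \cdot \frac{1}{35} = 4161 + 0 = 4161$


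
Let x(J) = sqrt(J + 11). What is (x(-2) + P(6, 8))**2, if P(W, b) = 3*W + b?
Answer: 841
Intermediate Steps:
P(W, b) = b + 3*W
x(J) = sqrt(11 + J)
(x(-2) + P(6, 8))**2 = (sqrt(11 - 2) + (8 + 3*6))**2 = (sqrt(9) + (8 + 18))**2 = (3 + 26)**2 = 29**2 = 841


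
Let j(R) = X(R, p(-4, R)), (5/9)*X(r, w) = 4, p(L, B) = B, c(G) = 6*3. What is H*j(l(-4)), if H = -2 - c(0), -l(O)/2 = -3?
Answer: -144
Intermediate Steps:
c(G) = 18
l(O) = 6 (l(O) = -2*(-3) = 6)
X(r, w) = 36/5 (X(r, w) = (9/5)*4 = 36/5)
j(R) = 36/5
H = -20 (H = -2 - 1*18 = -2 - 18 = -20)
H*j(l(-4)) = -20*36/5 = -144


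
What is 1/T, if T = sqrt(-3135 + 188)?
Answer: -I*sqrt(2947)/2947 ≈ -0.018421*I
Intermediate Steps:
T = I*sqrt(2947) (T = sqrt(-2947) = I*sqrt(2947) ≈ 54.286*I)
1/T = 1/(I*sqrt(2947)) = -I*sqrt(2947)/2947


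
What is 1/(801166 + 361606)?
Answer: 1/1162772 ≈ 8.6001e-7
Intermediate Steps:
1/(801166 + 361606) = 1/1162772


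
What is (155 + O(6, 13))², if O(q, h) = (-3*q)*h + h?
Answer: 4356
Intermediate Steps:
O(q, h) = h - 3*h*q (O(q, h) = -3*h*q + h = h - 3*h*q)
(155 + O(6, 13))² = (155 + 13*(1 - 3*6))² = (155 + 13*(1 - 18))² = (155 + 13*(-17))² = (155 - 221)² = (-66)² = 4356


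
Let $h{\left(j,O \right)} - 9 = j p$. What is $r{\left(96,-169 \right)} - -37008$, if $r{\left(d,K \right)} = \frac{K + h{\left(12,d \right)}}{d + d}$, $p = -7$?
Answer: $\frac{1776323}{48} \approx 37007.0$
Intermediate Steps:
$h{\left(j,O \right)} = 9 - 7 j$ ($h{\left(j,O \right)} = 9 + j \left(-7\right) = 9 - 7 j$)
$r{\left(d,K \right)} = \frac{-75 + K}{2 d}$ ($r{\left(d,K \right)} = \frac{K + \left(9 - 84\right)}{d + d} = \frac{K + \left(9 - 84\right)}{2 d} = \left(K - 75\right) \frac{1}{2 d} = \left(-75 + K\right) \frac{1}{2 d} = \frac{-75 + K}{2 d}$)
$r{\left(96,-169 \right)} - -37008 = \frac{-75 - 169}{2 \cdot 96} - -37008 = \frac{1}{2} \cdot \frac{1}{96} \left(-244\right) + 37008 = - \frac{61}{48} + 37008 = \frac{1776323}{48}$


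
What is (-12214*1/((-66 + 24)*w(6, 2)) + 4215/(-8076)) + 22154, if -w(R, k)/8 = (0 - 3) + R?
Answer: 7510172527/339192 ≈ 22141.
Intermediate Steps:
w(R, k) = 24 - 8*R (w(R, k) = -8*((0 - 3) + R) = -8*(-3 + R) = 24 - 8*R)
(-12214*1/((-66 + 24)*w(6, 2)) + 4215/(-8076)) + 22154 = (-12214*1/((-66 + 24)*(24 - 8*6)) + 4215/(-8076)) + 22154 = (-12214*(-1/(42*(24 - 48))) + 4215*(-1/8076)) + 22154 = (-12214/((-42*(-24))) - 1405/2692) + 22154 = (-12214/1008 - 1405/2692) + 22154 = (-12214*1/1008 - 1405/2692) + 22154 = (-6107/504 - 1405/2692) + 22154 = -4287041/339192 + 22154 = 7510172527/339192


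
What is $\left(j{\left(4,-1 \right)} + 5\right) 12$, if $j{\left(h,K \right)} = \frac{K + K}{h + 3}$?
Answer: $\frac{396}{7} \approx 56.571$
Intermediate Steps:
$j{\left(h,K \right)} = \frac{2 K}{3 + h}$
$\left(j{\left(4,-1 \right)} + 5\right) 12 = \left(2 \left(-1\right) \frac{1}{3 + 4} + 5\right) 12 = \left(2 \left(-1\right) \frac{1}{7} + 5\right) 12 = \left(- \frac{2}{7} + 5\right) 12 = \frac{33}{7} \cdot 12 = \frac{396}{7}$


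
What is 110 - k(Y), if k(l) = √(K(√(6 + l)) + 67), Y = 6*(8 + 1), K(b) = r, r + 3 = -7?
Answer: 110 - √57 ≈ 102.45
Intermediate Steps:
r = -10 (r = -3 - 7 = -10)
K(b) = -10
Y = 54 (Y = 6*9 = 54)
k(l) = √57 (k(l) = √(-10 + 67) = √57)
110 - k(Y) = 110 - √57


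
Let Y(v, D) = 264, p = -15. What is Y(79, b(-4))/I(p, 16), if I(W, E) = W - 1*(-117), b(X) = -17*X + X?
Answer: 44/17 ≈ 2.5882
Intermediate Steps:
b(X) = -16*X
I(W, E) = 117 + W (I(W, E) = W + 117 = 117 + W)
Y(79, b(-4))/I(p, 16) = 264/(117 - 15) = 264/102 = 264*(1/102) = 44/17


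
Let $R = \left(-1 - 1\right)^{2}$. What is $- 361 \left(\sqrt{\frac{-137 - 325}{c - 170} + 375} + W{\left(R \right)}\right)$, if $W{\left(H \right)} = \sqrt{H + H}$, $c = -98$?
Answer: $- 722 \sqrt{2} - \frac{1083 \sqrt{751606}}{134} \approx -8027.8$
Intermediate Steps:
$R = 4$ ($R = \left(-2\right)^{2} = 4$)
$W{\left(H \right)} = \sqrt{2} \sqrt{H}$ ($W{\left(H \right)} = \sqrt{2 H} = \sqrt{2} \sqrt{H}$)
$- 361 \left(\sqrt{\frac{-137 - 325}{c - 170} + 375} + W{\left(R \right)}\right) = - 361 \left(\sqrt{\frac{-137 - 325}{-98 - 170} + 375} + \sqrt{2} \sqrt{4}\right) = - 361 \left(\sqrt{- \frac{462}{-268} + 375} + \sqrt{2} \cdot 2\right) = - 361 \left(\sqrt{\left(-462\right) \left(- \frac{1}{268}\right) + 375} + 2 \sqrt{2}\right) = - 361 \left(\sqrt{\frac{231}{134} + 375} + 2 \sqrt{2}\right) = - 361 \left(\sqrt{\frac{50481}{134}} + 2 \sqrt{2}\right) = - 361 \left(\frac{3 \sqrt{751606}}{134} + 2 \sqrt{2}\right) = - 361 \left(2 \sqrt{2} + \frac{3 \sqrt{751606}}{134}\right) = - 722 \sqrt{2} - \frac{1083 \sqrt{751606}}{134}$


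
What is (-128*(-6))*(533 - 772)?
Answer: -183552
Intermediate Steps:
(-128*(-6))*(533 - 772) = 768*(-239) = -183552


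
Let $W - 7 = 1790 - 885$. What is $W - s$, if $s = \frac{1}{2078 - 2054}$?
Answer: $\frac{21887}{24} \approx 911.96$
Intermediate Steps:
$s = \frac{1}{24} \approx 0.041667$
$W = 912$ ($W = 7 + \left(1790 - 885\right) = 7 + 905 = 912$)
$W - s = 912 - \frac{1}{24} = \frac{21887}{24}$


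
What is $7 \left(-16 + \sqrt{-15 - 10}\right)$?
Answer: $-112 + 35 i \approx -112.0 + 35.0 i$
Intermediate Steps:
$7 \left(-16 + \sqrt{-15 - 10}\right) = 7 \left(-16 + \sqrt{-25}\right) = 7 \left(-16 + 5 i\right) = -112 + 35 i$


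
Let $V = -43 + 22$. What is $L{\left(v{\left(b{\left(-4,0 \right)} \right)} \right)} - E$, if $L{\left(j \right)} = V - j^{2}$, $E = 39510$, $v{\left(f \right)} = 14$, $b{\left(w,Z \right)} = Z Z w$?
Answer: $-39727$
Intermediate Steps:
$b{\left(w,Z \right)} = w Z^{2}$ ($b{\left(w,Z \right)} = Z^{2} w = w Z^{2}$)
$V = -21$
$L{\left(j \right)} = -21 - j^{2}$
$L{\left(v{\left(b{\left(-4,0 \right)} \right)} \right)} - E = \left(-21 - 14^{2}\right) - 39510 = \left(-21 - 196\right) - 39510 = -217 - 39510 = -39727$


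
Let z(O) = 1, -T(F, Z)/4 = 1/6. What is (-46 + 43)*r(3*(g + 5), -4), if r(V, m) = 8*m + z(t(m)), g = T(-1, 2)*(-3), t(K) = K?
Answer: 93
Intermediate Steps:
T(F, Z) = -2/3 (T(F, Z) = -4/6 = -4*1/6 = -2/3)
g = 2 (g = -2/3*(-3) = 2)
r(V, m) = 1 + 8*m (r(V, m) = 8*m + 1 = 1 + 8*m)
(-46 + 43)*r(3*(g + 5), -4) = (-46 + 43)*(1 + 8*(-4)) = -3*(1 - 32) = -3*(-31) = 93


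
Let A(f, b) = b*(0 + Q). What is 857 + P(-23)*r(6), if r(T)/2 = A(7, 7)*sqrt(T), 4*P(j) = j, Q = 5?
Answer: 857 - 805*sqrt(6)/2 ≈ -128.92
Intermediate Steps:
P(j) = j/4
A(f, b) = 5*b (A(f, b) = b*(0 + 5) = b*5 = 5*b)
r(T) = 70*sqrt(T) (r(T) = 2*((5*7)*sqrt(T)) = 2*(35*sqrt(T)) = 70*sqrt(T))
857 + P(-23)*r(6) = 857 + ((1/4)*(-23))*(70*sqrt(6)) = 857 - 805*sqrt(6)/2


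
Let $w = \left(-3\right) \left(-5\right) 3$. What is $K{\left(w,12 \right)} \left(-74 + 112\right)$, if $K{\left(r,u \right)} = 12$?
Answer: $456$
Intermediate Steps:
$w = 45$ ($w = 15 \cdot 3 = 45$)
$K{\left(w,12 \right)} \left(-74 + 112\right) = 12 \left(-74 + 112\right) = 12 \cdot 38 = 456$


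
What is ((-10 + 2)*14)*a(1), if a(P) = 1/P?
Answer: -112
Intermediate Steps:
((-10 + 2)*14)*a(1) = ((-10 + 2)*14)/1 = -8*14*1 = -112*1 = -112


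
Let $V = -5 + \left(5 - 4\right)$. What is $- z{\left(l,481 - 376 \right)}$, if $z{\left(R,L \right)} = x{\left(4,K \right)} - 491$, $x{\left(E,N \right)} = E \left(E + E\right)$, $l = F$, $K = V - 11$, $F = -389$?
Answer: $459$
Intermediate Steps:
$V = -4$ ($V = -5 + \left(5 - 4\right) = -5 + 1 = -4$)
$K = -15$ ($K = -4 - 11 = -15$)
$l = -389$
$x{\left(E,N \right)} = 2 E^{2}$ ($x{\left(E,N \right)} = E 2 E = 2 E^{2}$)
$z{\left(R,L \right)} = -459$ ($z{\left(R,L \right)} = 2 \cdot 4^{2} - 491 = 2 \cdot 16 - 491 = 32 - 491 = -459$)
$- z{\left(l,481 - 376 \right)} = \left(-1\right) \left(-459\right) = 459$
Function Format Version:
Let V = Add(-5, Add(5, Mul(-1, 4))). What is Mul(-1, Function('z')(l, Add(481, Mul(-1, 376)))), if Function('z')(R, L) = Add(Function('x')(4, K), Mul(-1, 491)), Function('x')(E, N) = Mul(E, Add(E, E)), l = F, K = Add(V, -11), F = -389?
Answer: 459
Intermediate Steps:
V = -4 (V = Add(-5, Add(5, -4)) = Add(-5, 1) = -4)
K = -15 (K = Add(-4, -11) = -15)
l = -389
Function('x')(E, N) = Mul(2, Pow(E, 2)) (Function('x')(E, N) = Mul(E, Mul(2, E)) = Mul(2, Pow(E, 2)))
Function('z')(R, L) = -459 (Function('z')(R, L) = Add(Mul(2, Pow(4, 2)), Mul(-1, 491)) = Add(Mul(2, 16), -491) = Add(32, -491) = -459)
Mul(-1, Function('z')(l, Add(481, Mul(-1, 376)))) = Mul(-1, -459) = 459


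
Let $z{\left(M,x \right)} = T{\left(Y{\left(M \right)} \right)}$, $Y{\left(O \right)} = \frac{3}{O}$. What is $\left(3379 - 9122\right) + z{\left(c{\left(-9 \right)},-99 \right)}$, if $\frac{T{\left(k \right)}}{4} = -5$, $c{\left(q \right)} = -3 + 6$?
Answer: $-5763$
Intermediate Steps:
$c{\left(q \right)} = 3$
$T{\left(k \right)} = -20$ ($T{\left(k \right)} = 4 \left(-5\right) = -20$)
$z{\left(M,x \right)} = -20$
$\left(3379 - 9122\right) + z{\left(c{\left(-9 \right)},-99 \right)} = \left(3379 - 9122\right) - 20 = -5743 - 20 = -5763$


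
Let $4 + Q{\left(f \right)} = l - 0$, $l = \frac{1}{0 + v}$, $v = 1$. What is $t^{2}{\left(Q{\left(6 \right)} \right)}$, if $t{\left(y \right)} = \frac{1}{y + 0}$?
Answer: $\frac{1}{9} \approx 0.11111$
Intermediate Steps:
$l = 1$ ($l = \frac{1}{0 + 1} = 1^{-1} = 1$)
$Q{\left(f \right)} = -3$ ($Q{\left(f \right)} = -4 + \left(1 - 0\right) = -4 + \left(1 + 0\right) = -4 + 1 = -3$)
$t{\left(y \right)} = \frac{1}{y}$
$t^{2}{\left(Q{\left(6 \right)} \right)} = \left(\frac{1}{-3}\right)^{2} = \left(- \frac{1}{3}\right)^{2} = \frac{1}{9}$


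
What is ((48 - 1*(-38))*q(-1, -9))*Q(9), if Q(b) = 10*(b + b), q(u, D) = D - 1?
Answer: -154800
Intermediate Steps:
q(u, D) = -1 + D
Q(b) = 20*b (Q(b) = 10*(2*b) = 20*b)
((48 - 1*(-38))*q(-1, -9))*Q(9) = ((48 - 1*(-38))*(-1 - 9))*(20*9) = ((48 + 38)*(-10))*180 = (86*(-10))*180 = -860*180 = -154800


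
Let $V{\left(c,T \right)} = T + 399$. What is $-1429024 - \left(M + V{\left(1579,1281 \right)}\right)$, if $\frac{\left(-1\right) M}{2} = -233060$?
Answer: $-1896824$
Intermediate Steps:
$M = 466120$ ($M = \left(-2\right) \left(-233060\right) = 466120$)
$V{\left(c,T \right)} = 399 + T$
$-1429024 - \left(M + V{\left(1579,1281 \right)}\right) = -1429024 - \left(466120 + \left(399 + 1281\right)\right) = -1429024 - \left(466120 + 1680\right) = -1429024 - 467800 = -1896824$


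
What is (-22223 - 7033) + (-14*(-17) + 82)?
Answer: -28936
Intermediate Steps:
(-22223 - 7033) + (-14*(-17) + 82) = -29256 + (238 + 82) = -29256 + 320 = -28936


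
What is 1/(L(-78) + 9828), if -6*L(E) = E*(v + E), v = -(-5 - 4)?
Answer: 1/8931 ≈ 0.00011197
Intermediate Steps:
v = 9 (v = -1*(-9) = 9)
L(E) = -E*(9 + E)/6
1/(L(-78) + 9828) = 1/(-⅙*(-78)*(9 - 78) + 9828) = 1/(-⅙*(-78)*(-69) + 9828) = 1/(-897 + 9828) = 1/8931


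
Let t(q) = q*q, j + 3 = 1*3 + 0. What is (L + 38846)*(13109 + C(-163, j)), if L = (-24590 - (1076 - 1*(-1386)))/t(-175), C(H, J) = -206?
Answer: 15349817799294/30625 ≈ 5.0122e+8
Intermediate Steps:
j = 0 (j = -3 + (1*3 + 0) = -3 + (3 + 0) = -3 + 3 = 0)
t(q) = q²
L = -27052/30625 (L = (-24590 - (1076 - 1*(-1386)))/((-175)²) = (-24590 - (1076 + 1386))/30625 = (-24590 - 1*2462)*(1/30625) = (-24590 - 2462)*(1/30625) = -27052*1/30625 = -27052/30625 ≈ -0.88333)
(L + 38846)*(13109 + C(-163, j)) = (-27052/30625 + 38846)*(13109 - 206) = (1189631698/30625)*12903 = 15349817799294/30625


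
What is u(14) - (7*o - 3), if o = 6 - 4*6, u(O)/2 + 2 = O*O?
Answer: 517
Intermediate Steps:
u(O) = -4 + 2*O² (u(O) = -4 + 2*(O*O) = -4 + 2*O²)
o = -18 (o = 6 - 24 = -18)
u(14) - (7*o - 3) = (-4 + 2*14²) - (7*(-18) - 3) = (-4 + 2*196) - (-126 - 3) = (-4 + 392) - 1*(-129) = 388 + 129 = 517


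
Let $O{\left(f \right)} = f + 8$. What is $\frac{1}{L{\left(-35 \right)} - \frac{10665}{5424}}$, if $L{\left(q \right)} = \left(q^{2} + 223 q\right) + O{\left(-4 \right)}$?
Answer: $- \frac{1808}{11892963} \approx -0.00015202$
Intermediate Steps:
$O{\left(f \right)} = 8 + f$
$L{\left(q \right)} = 4 + q^{2} + 223 q$ ($L{\left(q \right)} = \left(q^{2} + 223 q\right) + \left(8 - 4\right) = \left(q^{2} + 223 q\right) + 4 = 4 + q^{2} + 223 q$)
$\frac{1}{L{\left(-35 \right)} - \frac{10665}{5424}} = \frac{1}{\left(4 + \left(-35\right)^{2} + 223 \left(-35\right)\right) - \frac{10665}{5424}} = \frac{1}{\left(4 + 1225 - 7805\right) - \frac{3555}{1808}} = \frac{1}{-6576 - \frac{3555}{1808}} = \frac{1}{- \frac{11892963}{1808}} = - \frac{1808}{11892963}$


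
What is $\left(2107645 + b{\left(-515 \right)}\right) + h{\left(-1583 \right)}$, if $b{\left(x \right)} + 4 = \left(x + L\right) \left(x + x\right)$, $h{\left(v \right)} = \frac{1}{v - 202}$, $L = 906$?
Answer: $\frac{3043266134}{1785} \approx 1.7049 \cdot 10^{6}$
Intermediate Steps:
$h{\left(v \right)} = \frac{1}{-202 + v}$
$b{\left(x \right)} = -4 + 2 x \left(906 + x\right)$ ($b{\left(x \right)} = -4 + \left(x + 906\right) \left(x + x\right) = -4 + \left(906 + x\right) 2 x = -4 + 2 x \left(906 + x\right)$)
$\left(2107645 + b{\left(-515 \right)}\right) + h{\left(-1583 \right)} = \left(2107645 + \left(-4 + 2 \left(-515\right)^{2} + 1812 \left(-515\right)\right)\right) + \frac{1}{-202 - 1583} = \left(2107645 - 402734\right) + \frac{1}{-1785} = \left(2107645 - 402734\right) - \frac{1}{1785} = 1704911 - \frac{1}{1785} = \frac{3043266134}{1785}$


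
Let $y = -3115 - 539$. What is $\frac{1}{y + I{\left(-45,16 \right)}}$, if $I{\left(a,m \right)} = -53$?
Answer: $- \frac{1}{3707} \approx -0.00026976$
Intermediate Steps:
$y = -3654$
$\frac{1}{y + I{\left(-45,16 \right)}} = \frac{1}{-3654 - 53} = \frac{1}{-3707} = - \frac{1}{3707}$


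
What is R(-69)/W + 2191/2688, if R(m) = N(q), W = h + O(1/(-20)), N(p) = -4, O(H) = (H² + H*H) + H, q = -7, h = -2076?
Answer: 43422539/53146752 ≈ 0.81703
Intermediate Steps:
O(H) = H + 2*H² (O(H) = (H² + H²) + H = 2*H² + H = H + 2*H²)
W = -415209/200 (W = -2076 + (1 + 2/(-20))/(-20) = -2076 - (1 + 2*(-1/20))/20 = -2076 - (1 - ⅒)/20 = -2076 - 1/20*9/10 = -2076 - 9/200 = -415209/200 ≈ -2076.0)
R(m) = -4
R(-69)/W + 2191/2688 = -4/(-415209/200) + 2191/2688 = -4*(-200/415209) + 2191*(1/2688) = 800/415209 + 313/384 = 43422539/53146752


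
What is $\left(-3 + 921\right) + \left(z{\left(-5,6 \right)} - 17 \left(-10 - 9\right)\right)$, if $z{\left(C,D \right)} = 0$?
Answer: $1241$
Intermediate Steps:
$\left(-3 + 921\right) + \left(z{\left(-5,6 \right)} - 17 \left(-10 - 9\right)\right) = \left(-3 + 921\right) + \left(0 - 17 \left(-10 - 9\right)\right) = 918 + \left(0 - 17 \left(-10 - 9\right)\right) = 918 + \left(0 - -323\right) = 918 + \left(0 + 323\right) = 918 + 323 = 1241$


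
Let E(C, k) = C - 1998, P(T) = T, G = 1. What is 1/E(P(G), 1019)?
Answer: -1/1997 ≈ -0.00050075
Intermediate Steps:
E(C, k) = -1998 + C
1/E(P(G), 1019) = 1/(-1998 + 1) = 1/(-1997) = -1/1997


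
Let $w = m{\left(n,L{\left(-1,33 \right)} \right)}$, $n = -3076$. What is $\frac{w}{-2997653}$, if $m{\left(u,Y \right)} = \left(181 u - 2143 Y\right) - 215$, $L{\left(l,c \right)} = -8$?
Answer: $\frac{539827}{2997653} \approx 0.18008$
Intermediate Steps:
$m{\left(u,Y \right)} = -215 - 2143 Y + 181 u$ ($m{\left(u,Y \right)} = \left(- 2143 Y + 181 u\right) - 215 = -215 - 2143 Y + 181 u$)
$w = -539827$ ($w = -215 - -17144 + 181 \left(-3076\right) = -215 + 17144 - 556756 = -539827$)
$\frac{w}{-2997653} = - \frac{539827}{-2997653} = \left(-539827\right) \left(- \frac{1}{2997653}\right) = \frac{539827}{2997653}$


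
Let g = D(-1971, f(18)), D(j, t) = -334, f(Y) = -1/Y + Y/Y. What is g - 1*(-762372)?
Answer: 762038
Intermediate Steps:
f(Y) = 1 - 1/Y (f(Y) = -1/Y + 1 = 1 - 1/Y)
g = -334
g - 1*(-762372) = -334 - 1*(-762372) = -334 + 762372 = 762038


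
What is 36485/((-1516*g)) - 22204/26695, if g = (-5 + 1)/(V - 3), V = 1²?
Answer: -1041289603/80939240 ≈ -12.865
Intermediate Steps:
V = 1
g = 2 (g = (-5 + 1)/(1 - 3) = -4/(-2) = -4*(-½) = 2)
36485/((-1516*g)) - 22204/26695 = 36485/((-1516*2)) - 22204/26695 = 36485/(-3032) - 22204*1/26695 = 36485*(-1/3032) - 22204/26695 = -36485/3032 - 22204/26695 = -1041289603/80939240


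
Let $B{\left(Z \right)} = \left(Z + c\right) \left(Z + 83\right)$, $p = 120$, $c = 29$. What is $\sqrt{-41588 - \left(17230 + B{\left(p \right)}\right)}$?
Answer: $i \sqrt{89065} \approx 298.44 i$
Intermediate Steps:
$B{\left(Z \right)} = \left(29 + Z\right) \left(83 + Z\right)$ ($B{\left(Z \right)} = \left(Z + 29\right) \left(Z + 83\right) = \left(29 + Z\right) \left(83 + Z\right)$)
$\sqrt{-41588 - \left(17230 + B{\left(p \right)}\right)} = \sqrt{-41588 - \left(34037 + 13440\right)} = \sqrt{-41588 - 47477} = \sqrt{-89065} = i \sqrt{89065}$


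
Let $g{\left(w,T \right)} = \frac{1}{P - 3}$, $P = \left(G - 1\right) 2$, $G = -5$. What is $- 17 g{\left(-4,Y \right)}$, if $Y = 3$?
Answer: $\frac{17}{15} \approx 1.1333$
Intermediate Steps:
$P = -12$ ($P = \left(-5 - 1\right) 2 = \left(-6\right) 2 = -12$)
$g{\left(w,T \right)} = - \frac{1}{15}$ ($g{\left(w,T \right)} = \frac{1}{-12 - 3} = \frac{1}{-15} = - \frac{1}{15}$)
$- 17 g{\left(-4,Y \right)} = \left(-17\right) \left(- \frac{1}{15}\right) = \frac{17}{15}$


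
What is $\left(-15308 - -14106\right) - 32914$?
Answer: $-34116$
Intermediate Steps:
$\left(-15308 - -14106\right) - 32914 = \left(-15308 + 14106\right) - 32914 = -1202 - 32914 = -34116$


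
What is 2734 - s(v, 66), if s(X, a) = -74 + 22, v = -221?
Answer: 2786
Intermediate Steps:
s(X, a) = -52
2734 - s(v, 66) = 2734 - 1*(-52) = 2734 + 52 = 2786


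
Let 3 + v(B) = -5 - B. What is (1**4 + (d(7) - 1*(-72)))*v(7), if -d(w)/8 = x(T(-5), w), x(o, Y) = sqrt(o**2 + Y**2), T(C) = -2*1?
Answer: -1095 + 120*sqrt(53) ≈ -221.39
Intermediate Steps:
T(C) = -2
x(o, Y) = sqrt(Y**2 + o**2)
d(w) = -8*sqrt(4 + w**2) (d(w) = -8*sqrt(w**2 + (-2)**2) = -8*sqrt(w**2 + 4) = -8*sqrt(4 + w**2))
v(B) = -8 - B (v(B) = -3 + (-5 - B) = -8 - B)
(1**4 + (d(7) - 1*(-72)))*v(7) = (1**4 + (-8*sqrt(4 + 7**2) - 1*(-72)))*(-8 - 1*7) = (1 + (-8*sqrt(4 + 49) + 72))*(-8 - 7) = (1 + (-8*sqrt(53) + 72))*(-15) = (1 + (72 - 8*sqrt(53)))*(-15) = (73 - 8*sqrt(53))*(-15) = -1095 + 120*sqrt(53)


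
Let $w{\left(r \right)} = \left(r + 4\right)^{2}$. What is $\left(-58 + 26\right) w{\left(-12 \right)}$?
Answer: $-2048$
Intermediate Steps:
$w{\left(r \right)} = \left(4 + r\right)^{2}$
$\left(-58 + 26\right) w{\left(-12 \right)} = \left(-58 + 26\right) \left(4 - 12\right)^{2} = - 32 \left(-8\right)^{2} = \left(-32\right) 64 = -2048$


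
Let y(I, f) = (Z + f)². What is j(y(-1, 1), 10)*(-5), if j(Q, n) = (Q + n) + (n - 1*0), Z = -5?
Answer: -180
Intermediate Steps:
y(I, f) = (-5 + f)²
j(Q, n) = Q + 2*n (j(Q, n) = (Q + n) + (n + 0) = (Q + n) + n = Q + 2*n)
j(y(-1, 1), 10)*(-5) = ((-5 + 1)² + 2*10)*(-5) = ((-4)² + 20)*(-5) = (16 + 20)*(-5) = 36*(-5) = -180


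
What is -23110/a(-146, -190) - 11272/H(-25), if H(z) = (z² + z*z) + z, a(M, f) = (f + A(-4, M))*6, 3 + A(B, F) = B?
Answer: 7493123/723975 ≈ 10.350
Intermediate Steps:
A(B, F) = -3 + B
a(M, f) = -42 + 6*f (a(M, f) = (f + (-3 - 4))*6 = (f - 7)*6 = (-7 + f)*6 = -42 + 6*f)
H(z) = z + 2*z² (H(z) = (z² + z²) + z = 2*z² + z = z + 2*z²)
-23110/a(-146, -190) - 11272/H(-25) = -23110/(-42 + 6*(-190)) - 11272*(-1/(25*(1 + 2*(-25)))) = -23110/(-42 - 1140) - 11272*(-1/(25*(1 - 50))) = -23110/(-1182) - 11272/((-25*(-49))) = -23110*(-1/1182) - 11272/1225 = 11555/591 - 11272*1/1225 = 11555/591 - 11272/1225 = 7493123/723975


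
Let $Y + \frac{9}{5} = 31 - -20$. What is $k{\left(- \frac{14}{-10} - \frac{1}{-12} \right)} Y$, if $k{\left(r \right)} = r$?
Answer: $\frac{3649}{50} \approx 72.98$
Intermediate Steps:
$Y = \frac{246}{5}$ ($Y = - \frac{9}{5} + \left(31 - -20\right) = - \frac{9}{5} + \left(31 + 20\right) = - \frac{9}{5} + 51 = \frac{246}{5} \approx 49.2$)
$k{\left(- \frac{14}{-10} - \frac{1}{-12} \right)} Y = \left(- \frac{14}{-10} - \frac{1}{-12}\right) \frac{246}{5} = \left(\left(-14\right) \left(- \frac{1}{10}\right) - - \frac{1}{12}\right) \frac{246}{5} = \left(\frac{7}{5} + \frac{1}{12}\right) \frac{246}{5} = \frac{89}{60} \cdot \frac{246}{5} = \frac{3649}{50}$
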